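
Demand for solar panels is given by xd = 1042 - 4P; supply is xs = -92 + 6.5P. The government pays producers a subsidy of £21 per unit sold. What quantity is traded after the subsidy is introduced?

Pre-subsidy: 1042 - 4P = -92 + 6.5P gives P* = 108, x* = 610.
With the subsidy, sellers receive Ps = Pb + 21 for each unit, where Pb is the price buyers pay.
Supply in terms of Pb becomes xs = -92 + 6.5(Pb + 21) = 44.5 + 6.5Pb. Setting this equal to demand: 1042 - 4Pb = 44.5 + 6.5Pb, so Pb = 95.
Sellers receive Ps = 95 + 21 = 116; x' = 1042 − 4·95 = 662.

x' = 662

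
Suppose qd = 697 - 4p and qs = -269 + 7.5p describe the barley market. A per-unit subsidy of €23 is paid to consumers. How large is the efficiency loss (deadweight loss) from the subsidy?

Deadweight loss = €690

Pre-subsidy: 697 - 4p = -269 + 7.5p gives p* = 84, q* = 361.
With the rebate, buyers effectively pay pb = ps − 23, where ps is the price sellers receive.
Demand in terms of ps becomes qd = 697 − 4(ps − 23) = 789 - 4ps. Setting this equal to supply: 789 - 4ps = -269 + 7.5ps, so ps = 92.
Buyers pay pb = 92 − 23 = 69; q' = -269 + 7.5·92 = 421.
The subsidy expands output by 421 − 361 = 60 past the efficient level; on those units the gap between marginal cost and willingness to pay runs from 0 up to 23.
DWL = ½ × 23 × 60 = 690.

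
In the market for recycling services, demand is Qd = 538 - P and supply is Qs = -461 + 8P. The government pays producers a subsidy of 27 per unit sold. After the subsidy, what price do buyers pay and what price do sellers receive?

Buyers pay 87; sellers receive 114

Pre-subsidy: 538 - P = -461 + 8P gives P* = 111, Q* = 427.
With the subsidy, sellers receive Ps = Pb + 27 for each unit, where Pb is the price buyers pay.
Supply in terms of Pb becomes Qs = -461 + 8(Pb + 27) = -245 + 8Pb. Setting this equal to demand: 538 - Pb = -245 + 8Pb, so Pb = 87.
Sellers receive Ps = 87 + 27 = 114; Q' = 538 − 1·87 = 451.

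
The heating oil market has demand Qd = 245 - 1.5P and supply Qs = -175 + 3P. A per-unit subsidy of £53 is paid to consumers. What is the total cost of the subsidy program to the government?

Pre-subsidy: 245 - 1.5P = -175 + 3P gives P* = 280/3, Q* = 105.
With the rebate, buyers effectively pay Pb = Ps − 53, where Ps is the price sellers receive.
Demand in terms of Ps becomes Qd = 245 − 1.5(Ps − 53) = 324.5 - 1.5Ps. Setting this equal to supply: 324.5 - 1.5Ps = -175 + 3Ps, so Ps = 111.
Buyers pay Pb = 111 − 53 = 58; Q' = -175 + 3·111 = 158.
Government outlay = subsidy × quantity = 53 × 158 = 8374.

Government cost = £8374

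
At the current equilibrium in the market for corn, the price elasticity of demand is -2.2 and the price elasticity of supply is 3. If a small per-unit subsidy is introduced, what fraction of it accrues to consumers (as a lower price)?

Consumer share = 15/26

For a small subsidy around the equilibrium, the benefit split depends on the relative slopes, which at a point are proportional to the elasticities.
Buyer share = εs/(εs + |εd|) = 3/(3 + 2.2) = 15/26; seller share = |εd|/(εs + |εd|) = 11/26.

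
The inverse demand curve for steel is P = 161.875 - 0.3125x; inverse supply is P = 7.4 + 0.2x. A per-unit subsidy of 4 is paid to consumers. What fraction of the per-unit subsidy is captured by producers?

Producer share = 16/41

Pre-subsidy: 161.875 - 0.3125x = 7.4 + 0.2x gives x* = 12358/41 and P* = 2775/41.
With the rebate, buyers effectively pay Pb = Ps − 4, where Ps is the price sellers receive.
On the curves, Pb = 161.875 - 0.3125x and Ps = 7.4 + 0.2x; the wedge Ps − Pb = 4 gives 7.4 + 0.2x − (161.875 - 0.3125x) = 4, so x' = 12678/41.
Then Pb = 161.875 − 0.3125·(12678/41) = 2675/41 and Ps = 7.4 + 0.2·(12678/41) = 2839/41.
Buyers' price falls by P* − Pb = 2775/41 − 2675/41 = 100/41; sellers' price rises by Ps − P* = 2839/41 − 2775/41 = 64/41.
So producers capture (64/41)/4 = 16/41 of each unit of subsidy.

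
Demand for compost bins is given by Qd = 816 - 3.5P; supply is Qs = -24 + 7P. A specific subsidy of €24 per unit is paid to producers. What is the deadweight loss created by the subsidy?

Pre-subsidy: 816 - 3.5P = -24 + 7P gives P* = 80, Q* = 536.
With the subsidy, sellers receive Ps = Pb + 24 for each unit, where Pb is the price buyers pay.
Supply in terms of Pb becomes Qs = -24 + 7(Pb + 24) = 144 + 7Pb. Setting this equal to demand: 816 - 3.5Pb = 144 + 7Pb, so Pb = 64.
Sellers receive Ps = 64 + 24 = 88; Q' = 816 − 3.5·64 = 592.
The subsidy expands output by 592 − 536 = 56 past the efficient level; on those units the gap between marginal cost and willingness to pay runs from 0 up to 24.
DWL = ½ × 24 × 56 = 672.

Deadweight loss = €672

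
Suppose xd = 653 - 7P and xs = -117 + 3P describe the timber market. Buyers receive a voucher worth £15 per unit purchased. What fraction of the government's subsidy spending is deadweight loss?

Pre-subsidy: 653 - 7P = -117 + 3P gives P* = 77, x* = 114.
With the rebate, buyers effectively pay Pb = Ps − 15, where Ps is the price sellers receive.
Demand in terms of Ps becomes xd = 653 − 7(Ps − 15) = 758 - 7Ps. Setting this equal to supply: 758 - 7Ps = -117 + 3Ps, so Ps = 87.5.
Buyers pay Pb = 87.5 − 15 = 72.5; x' = -117 + 3·87.5 = 145.5.
ΔCS = ½(114 + 145.5)(77 − 72.5) = 583.875; ΔPS = ½(114 + 145.5)(87.5 − 77) = 1362.375.
Government spending = 15 × 145.5 = 2182.5.
DWL = ½ × 15 × (145.5 − 114) = 236.25; fraction = 236.25 / 2182.5 = 21/194.

DWL / government spending = 21/194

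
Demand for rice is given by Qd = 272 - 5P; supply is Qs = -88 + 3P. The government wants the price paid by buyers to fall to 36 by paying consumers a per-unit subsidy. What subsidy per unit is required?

At a buyer price of 36, quantity demanded is 272 − 5·36 = 92.
Sellers supply 92 only when they receive Ps with -88 + 3·Ps = 92, i.e. Ps = 60.
s = Ps − Pb = 60 − 36 = 24.

Required subsidy s = 24 per unit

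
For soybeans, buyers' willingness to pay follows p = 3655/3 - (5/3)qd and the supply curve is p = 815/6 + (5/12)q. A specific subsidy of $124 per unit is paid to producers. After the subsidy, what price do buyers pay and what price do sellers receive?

Pre-subsidy: 3655/3 - (5/3)q = 815/6 + (5/12)q gives q* = 519.6 and p* = 1057/3.
With the subsidy, sellers receive ps = pb + 124 for each unit, where pb is the price buyers pay.
On the curves, pb = 3655/3 - (5/3)q and ps = 815/6 + (5/12)q; the wedge ps − pb = 124 gives 815/6 + (5/12)q − (3655/3 - (5/3)q) = 124, so q' = 579.12.
Then pb = 3655/3 − (5/3)·579.12 = 3797/15 and ps = 815/6 + (5/12)·579.12 = 5657/15.

Buyers pay 3797/15; sellers receive 5657/15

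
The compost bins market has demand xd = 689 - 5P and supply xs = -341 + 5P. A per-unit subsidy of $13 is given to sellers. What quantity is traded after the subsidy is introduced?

Pre-subsidy: 689 - 5P = -341 + 5P gives P* = 103, x* = 174.
With the subsidy, sellers receive Ps = Pb + 13 for each unit, where Pb is the price buyers pay.
Supply in terms of Pb becomes xs = -341 + 5(Pb + 13) = -276 + 5Pb. Setting this equal to demand: 689 - 5Pb = -276 + 5Pb, so Pb = 96.5.
Sellers receive Ps = 96.5 + 13 = 109.5; x' = 689 − 5·96.5 = 206.5.

x' = 206.5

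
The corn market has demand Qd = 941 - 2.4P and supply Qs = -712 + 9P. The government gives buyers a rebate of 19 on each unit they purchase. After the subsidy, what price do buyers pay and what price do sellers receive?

Pre-subsidy: 941 - 2.4P = -712 + 9P gives P* = 145, Q* = 593.
With the rebate, buyers effectively pay Pb = Ps − 19, where Ps is the price sellers receive.
Demand in terms of Ps becomes Qd = 941 − 2.4(Ps − 19) = 986.6 - 2.4Ps. Setting this equal to supply: 986.6 - 2.4Ps = -712 + 9Ps, so Ps = 149.
Buyers pay Pb = 149 − 19 = 130; Q' = -712 + 9·149 = 629.

Buyers pay 130; sellers receive 149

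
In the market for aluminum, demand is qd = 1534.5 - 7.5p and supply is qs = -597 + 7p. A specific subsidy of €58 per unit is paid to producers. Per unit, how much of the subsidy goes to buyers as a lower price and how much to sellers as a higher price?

Buyers gain €28 per unit; sellers gain €30 per unit

Pre-subsidy: 1534.5 - 7.5p = -597 + 7p gives p* = 147, q* = 432.
With the subsidy, sellers receive ps = pb + 58 for each unit, where pb is the price buyers pay.
Supply in terms of pb becomes qs = -597 + 7(pb + 58) = -191 + 7pb. Setting this equal to demand: 1534.5 - 7.5pb = -191 + 7pb, so pb = 119.
Sellers receive ps = 119 + 58 = 177; q' = 1534.5 − 7.5·119 = 642.
Buyers' price falls by p* − pb = 147 − 119 = 28; sellers' price rises by ps − p* = 177 − 147 = 30.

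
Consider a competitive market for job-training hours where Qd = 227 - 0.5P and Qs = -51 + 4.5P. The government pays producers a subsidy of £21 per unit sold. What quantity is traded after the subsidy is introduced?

Q' = 208.65

Pre-subsidy: 227 - 0.5P = -51 + 4.5P gives P* = 55.6, Q* = 199.2.
With the subsidy, sellers receive Ps = Pb + 21 for each unit, where Pb is the price buyers pay.
Supply in terms of Pb becomes Qs = -51 + 4.5(Pb + 21) = 43.5 + 4.5Pb. Setting this equal to demand: 227 - 0.5Pb = 43.5 + 4.5Pb, so Pb = 36.7.
Sellers receive Ps = 36.7 + 21 = 57.7; Q' = 227 − 0.5·36.7 = 208.65.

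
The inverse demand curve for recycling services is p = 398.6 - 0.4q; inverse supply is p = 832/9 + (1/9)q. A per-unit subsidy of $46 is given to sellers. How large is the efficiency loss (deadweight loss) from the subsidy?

Deadweight loss = $2070

Pre-subsidy: 398.6 - 0.4q = 832/9 + (1/9)q gives q* = 599 and p* = 159.
With the subsidy, sellers receive ps = pb + 46 for each unit, where pb is the price buyers pay.
On the curves, pb = 398.6 - 0.4q and ps = 832/9 + (1/9)q; the wedge ps − pb = 46 gives 832/9 + (1/9)q − (398.6 - 0.4q) = 46, so q' = 689.
Then pb = 398.6 − 0.4·689 = 123 and ps = 832/9 + (1/9)·689 = 169.
The subsidy expands output by 689 − 599 = 90 past the efficient level; on those units the gap between marginal cost and willingness to pay runs from 0 up to 46.
DWL = ½ × 46 × 90 = 2070.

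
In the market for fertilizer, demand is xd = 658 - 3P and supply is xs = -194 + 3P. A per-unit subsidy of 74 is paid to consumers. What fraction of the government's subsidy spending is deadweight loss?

Pre-subsidy: 658 - 3P = -194 + 3P gives P* = 142, x* = 232.
With the rebate, buyers effectively pay Pb = Ps − 74, where Ps is the price sellers receive.
Demand in terms of Ps becomes xd = 658 − 3(Ps − 74) = 880 - 3Ps. Setting this equal to supply: 880 - 3Ps = -194 + 3Ps, so Ps = 179.
Buyers pay Pb = 179 − 74 = 105; x' = -194 + 3·179 = 343.
ΔCS = ½(232 + 343)(142 − 105) = 10637.5; ΔPS = ½(232 + 343)(179 − 142) = 10637.5.
Government spending = 74 × 343 = 25382.
DWL = ½ × 74 × (343 − 232) = 4107; fraction = 4107 / 25382 = 111/686.

DWL / government spending = 111/686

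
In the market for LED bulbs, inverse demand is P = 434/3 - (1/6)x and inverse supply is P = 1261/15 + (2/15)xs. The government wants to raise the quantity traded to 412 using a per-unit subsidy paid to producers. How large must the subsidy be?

Required subsidy s = 63 per unit

At x = 412, from the demand curve buyers pay Pb = 434/3 − (1/6)·412 = 76; from the supply curve sellers need Ps = 1261/15 + (2/15)·412 = 139.
The subsidy must fill the gap: s = Ps − Pb = 139 − 76 = 63.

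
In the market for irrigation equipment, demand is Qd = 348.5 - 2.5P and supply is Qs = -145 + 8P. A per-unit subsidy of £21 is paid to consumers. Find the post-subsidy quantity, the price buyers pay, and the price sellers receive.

Pre-subsidy: 348.5 - 2.5P = -145 + 8P gives P* = 47, Q* = 231.
With the rebate, buyers effectively pay Pb = Ps − 21, where Ps is the price sellers receive.
Demand in terms of Ps becomes Qd = 348.5 − 2.5(Ps − 21) = 401 - 2.5Ps. Setting this equal to supply: 401 - 2.5Ps = -145 + 8Ps, so Ps = 52.
Buyers pay Pb = 52 − 21 = 31; Q' = -145 + 8·52 = 271.

Q' = 271; buyers pay £31; sellers receive £52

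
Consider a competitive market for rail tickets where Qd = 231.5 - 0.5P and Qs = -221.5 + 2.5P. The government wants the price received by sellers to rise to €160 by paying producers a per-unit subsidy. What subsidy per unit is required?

Required subsidy s = €54 per unit

At a seller price of 160, quantity supplied is -221.5 + 2.5·160 = 178.5.
Buyers absorb 178.5 only when they pay Pb with 231.5 − 0.5·Pb = 178.5, i.e. Pb = 106.
s = Ps − Pb = 160 − 106 = 54.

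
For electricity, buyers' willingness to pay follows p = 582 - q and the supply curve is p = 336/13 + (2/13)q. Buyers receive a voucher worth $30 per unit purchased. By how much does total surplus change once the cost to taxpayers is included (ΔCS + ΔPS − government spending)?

Net change in total surplus = -$390

Pre-subsidy: 582 - q = 336/13 + (2/13)q gives q* = 482 and p* = 100.
With the rebate, buyers effectively pay pb = ps − 30, where ps is the price sellers receive.
On the curves, pb = 582 - q and ps = 336/13 + (2/13)q; the wedge ps − pb = 30 gives 336/13 + (2/13)q − (582 - q) = 30, so q' = 508.
Then pb = 582 − 1·508 = 74 and ps = 336/13 + (2/13)·508 = 104.
ΔCS = ½(482 + 508)(100 − 74) = 12870; ΔPS = ½(482 + 508)(104 − 100) = 1980.
Government spending = 30 × 508 = 15240.
Net change = 12870 + 1980 − 15240 = -390. The loss equals the DWL triangle ½·30·26.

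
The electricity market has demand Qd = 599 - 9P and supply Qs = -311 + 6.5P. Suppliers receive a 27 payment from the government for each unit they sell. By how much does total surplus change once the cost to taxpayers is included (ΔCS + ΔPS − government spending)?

Net change in total surplus = -85293/62

Pre-subsidy: 599 - 9P = -311 + 6.5P gives P* = 1820/31, Q* = 2189/31.
With the subsidy, sellers receive Ps = Pb + 27 for each unit, where Pb is the price buyers pay.
Supply in terms of Pb becomes Qs = -311 + 6.5(Pb + 27) = -135.5 + 6.5Pb. Setting this equal to demand: 599 - 9Pb = -135.5 + 6.5Pb, so Pb = 1469/31.
Sellers receive Ps = 1469/31 + 27 = 2306/31; Q' = 599 − 9·(1469/31) = 5348/31.
ΔCS = ½(2189/31 + 5348/31)(1820/31 − 1469/31) = 2645487/1922; ΔPS = ½(2189/31 + 5348/31)(2306/31 − 1820/31) = 1831491/961.
Government spending = 27 × 5348/31 = 144396/31.
Net change = 2645487/1922 + 1831491/961 − 144396/31 = -85293/62. The loss equals the DWL triangle ½·27·3159/31.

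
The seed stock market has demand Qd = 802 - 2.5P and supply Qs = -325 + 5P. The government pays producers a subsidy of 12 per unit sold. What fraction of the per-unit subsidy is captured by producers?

Pre-subsidy: 802 - 2.5P = -325 + 5P gives P* = 2254/15, Q* = 1279/3.
With the subsidy, sellers receive Ps = Pb + 12 for each unit, where Pb is the price buyers pay.
Supply in terms of Pb becomes Qs = -325 + 5(Pb + 12) = -265 + 5Pb. Setting this equal to demand: 802 - 2.5Pb = -265 + 5Pb, so Pb = 2134/15.
Sellers receive Ps = 2134/15 + 12 = 2314/15; Q' = 802 − 2.5·(2134/15) = 1339/3.
Buyers' price falls by P* − Pb = 2254/15 − 2134/15 = 8; sellers' price rises by Ps − P* = 2314/15 − 2254/15 = 4.
So producers capture 4/12 = 1/3 of each unit of subsidy.

Producer share = 1/3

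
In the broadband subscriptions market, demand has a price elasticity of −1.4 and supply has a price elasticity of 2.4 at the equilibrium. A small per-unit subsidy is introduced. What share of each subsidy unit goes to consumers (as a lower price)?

Consumer share = 12/19

For a small subsidy around the equilibrium, the benefit split depends on the relative slopes, which at a point are proportional to the elasticities.
Buyer share = εs/(εs + |εd|) = 2.4/(2.4 + 1.4) = 12/19; seller share = |εd|/(εs + |εd|) = 7/19.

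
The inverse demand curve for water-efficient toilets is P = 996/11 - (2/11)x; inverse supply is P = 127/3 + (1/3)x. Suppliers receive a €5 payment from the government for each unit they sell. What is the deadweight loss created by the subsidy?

Deadweight loss = 825/34

Pre-subsidy: 996/11 - (2/11)x = 127/3 + (1/3)x gives x* = 1591/17 and P* = 1250/17.
With the subsidy, sellers receive Ps = Pb + 5 for each unit, where Pb is the price buyers pay.
On the curves, Pb = 996/11 - (2/11)x and Ps = 127/3 + (1/3)x; the wedge Ps − Pb = 5 gives 127/3 + (1/3)x − (996/11 - (2/11)x) = 5, so x' = 1756/17.
Then Pb = 996/11 − (2/11)·(1756/17) = 1220/17 and Ps = 127/3 + (1/3)·(1756/17) = 1305/17.
The subsidy expands output by 1756/17 − 1591/17 = 165/17 past the efficient level; on those units the gap between marginal cost and willingness to pay runs from 0 up to 5.
DWL = ½ × 5 × 165/17 = 825/34.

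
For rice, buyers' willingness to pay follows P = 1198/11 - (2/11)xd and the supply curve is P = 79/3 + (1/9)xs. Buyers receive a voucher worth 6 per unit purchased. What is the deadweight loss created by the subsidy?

Pre-subsidy: 1198/11 - (2/11)x = 79/3 + (1/9)x gives x* = 8175/29 and P* = 1672/29.
With the rebate, buyers effectively pay Pb = Ps − 6, where Ps is the price sellers receive.
On the curves, Pb = 1198/11 - (2/11)x and Ps = 79/3 + (1/9)x; the wedge Ps − Pb = 6 gives 79/3 + (1/9)x − (1198/11 - (2/11)x) = 6, so x' = 8769/29.
Then Pb = 1198/11 − (2/11)·(8769/29) = 1564/29 and Ps = 79/3 + (1/9)·(8769/29) = 1738/29.
The subsidy expands output by 8769/29 − 8175/29 = 594/29 past the efficient level; on those units the gap between marginal cost and willingness to pay runs from 0 up to 6.
DWL = ½ × 6 × 594/29 = 1782/29.

Deadweight loss = 1782/29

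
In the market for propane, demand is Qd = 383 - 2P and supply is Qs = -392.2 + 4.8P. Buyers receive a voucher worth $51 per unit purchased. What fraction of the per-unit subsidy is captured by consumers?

Consumer share = 12/17

Pre-subsidy: 383 - 2P = -392.2 + 4.8P gives P* = 114, Q* = 155.
With the rebate, buyers effectively pay Pb = Ps − 51, where Ps is the price sellers receive.
Demand in terms of Ps becomes Qd = 383 − 2(Ps − 51) = 485 - 2Ps. Setting this equal to supply: 485 - 2Ps = -392.2 + 4.8Ps, so Ps = 129.
Buyers pay Pb = 129 − 51 = 78; Q' = -392.2 + 4.8·129 = 227.
Buyers' price falls by P* − Pb = 114 − 78 = 36; sellers' price rises by Ps − P* = 129 − 114 = 15.
So consumers capture 36/51 = 12/17 of each unit of subsidy.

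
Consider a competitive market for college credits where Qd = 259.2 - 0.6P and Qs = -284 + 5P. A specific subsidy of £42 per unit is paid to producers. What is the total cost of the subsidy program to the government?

Government cost = £9387

Pre-subsidy: 259.2 - 0.6P = -284 + 5P gives P* = 97, Q* = 201.
With the subsidy, sellers receive Ps = Pb + 42 for each unit, where Pb is the price buyers pay.
Supply in terms of Pb becomes Qs = -284 + 5(Pb + 42) = -74 + 5Pb. Setting this equal to demand: 259.2 - 0.6Pb = -74 + 5Pb, so Pb = 59.5.
Sellers receive Ps = 59.5 + 42 = 101.5; Q' = 259.2 − 0.6·59.5 = 223.5.
Government outlay = subsidy × quantity = 42 × 223.5 = 9387.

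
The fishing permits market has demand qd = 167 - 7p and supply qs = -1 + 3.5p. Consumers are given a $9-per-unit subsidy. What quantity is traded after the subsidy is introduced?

q' = 76

Pre-subsidy: 167 - 7p = -1 + 3.5p gives p* = 16, q* = 55.
With the rebate, buyers effectively pay pb = ps − 9, where ps is the price sellers receive.
Demand in terms of ps becomes qd = 167 − 7(ps − 9) = 230 - 7ps. Setting this equal to supply: 230 - 7ps = -1 + 3.5ps, so ps = 22.
Buyers pay pb = 22 − 9 = 13; q' = -1 + 3.5·22 = 76.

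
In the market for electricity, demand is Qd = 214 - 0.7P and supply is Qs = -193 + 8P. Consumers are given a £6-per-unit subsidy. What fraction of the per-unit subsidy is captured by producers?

Producer share = 7/87

Pre-subsidy: 214 - 0.7P = -193 + 8P gives P* = 4070/87, Q* = 15769/87.
With the rebate, buyers effectively pay Pb = Ps − 6, where Ps is the price sellers receive.
Demand in terms of Ps becomes Qd = 214 − 0.7(Ps − 6) = 218.2 - 0.7Ps. Setting this equal to supply: 218.2 - 0.7Ps = -193 + 8Ps, so Ps = 4112/87.
Buyers pay Pb = 4112/87 − 6 = 3590/87; Q' = -193 + 8·(4112/87) = 16105/87.
Buyers' price falls by P* − Pb = 4070/87 − 3590/87 = 160/29; sellers' price rises by Ps − P* = 4112/87 − 4070/87 = 14/29.
So producers capture (14/29)/6 = 7/87 of each unit of subsidy.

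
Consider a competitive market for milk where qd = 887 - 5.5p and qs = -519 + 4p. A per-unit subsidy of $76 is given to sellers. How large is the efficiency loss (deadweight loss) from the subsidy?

Pre-subsidy: 887 - 5.5p = -519 + 4p gives p* = 148, q* = 73.
With the subsidy, sellers receive ps = pb + 76 for each unit, where pb is the price buyers pay.
Supply in terms of pb becomes qs = -519 + 4(pb + 76) = -215 + 4pb. Setting this equal to demand: 887 - 5.5pb = -215 + 4pb, so pb = 116.
Sellers receive ps = 116 + 76 = 192; q' = 887 − 5.5·116 = 249.
The subsidy expands output by 249 − 73 = 176 past the efficient level; on those units the gap between marginal cost and willingness to pay runs from 0 up to 76.
DWL = ½ × 76 × 176 = 6688.

Deadweight loss = $6688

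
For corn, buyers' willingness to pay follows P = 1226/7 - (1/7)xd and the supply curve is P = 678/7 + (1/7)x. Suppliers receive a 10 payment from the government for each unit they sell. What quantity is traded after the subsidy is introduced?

x' = 309

Pre-subsidy: 1226/7 - (1/7)x = 678/7 + (1/7)x gives x* = 274 and P* = 136.
With the subsidy, sellers receive Ps = Pb + 10 for each unit, where Pb is the price buyers pay.
On the curves, Pb = 1226/7 - (1/7)x and Ps = 678/7 + (1/7)x; the wedge Ps − Pb = 10 gives 678/7 + (1/7)x − (1226/7 - (1/7)x) = 10, so x' = 309.
Then Pb = 1226/7 − (1/7)·309 = 131 and Ps = 678/7 + (1/7)·309 = 141.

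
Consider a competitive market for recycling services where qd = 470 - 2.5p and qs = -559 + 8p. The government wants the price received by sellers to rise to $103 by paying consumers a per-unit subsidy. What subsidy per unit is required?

Required subsidy s = $21 per unit

At a seller price of 103, quantity supplied is -559 + 8·103 = 265.
Buyers absorb 265 only when they pay pb with 470 − 2.5·pb = 265, i.e. pb = 82.
s = ps − pb = 103 − 82 = 21.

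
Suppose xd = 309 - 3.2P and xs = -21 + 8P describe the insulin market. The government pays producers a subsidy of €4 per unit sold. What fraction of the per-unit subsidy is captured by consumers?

Pre-subsidy: 309 - 3.2P = -21 + 8P gives P* = 825/28, x* = 1503/7.
With the subsidy, sellers receive Ps = Pb + 4 for each unit, where Pb is the price buyers pay.
Supply in terms of Pb becomes xs = -21 + 8(Pb + 4) = 11 + 8Pb. Setting this equal to demand: 309 - 3.2Pb = 11 + 8Pb, so Pb = 745/28.
Sellers receive Ps = 745/28 + 4 = 857/28; x' = 309 − 3.2·(745/28) = 1567/7.
Buyers' price falls by P* − Pb = 825/28 − 745/28 = 20/7; sellers' price rises by Ps − P* = 857/28 − 825/28 = 8/7.
So consumers capture (20/7)/4 = 5/7 of each unit of subsidy.

Consumer share = 5/7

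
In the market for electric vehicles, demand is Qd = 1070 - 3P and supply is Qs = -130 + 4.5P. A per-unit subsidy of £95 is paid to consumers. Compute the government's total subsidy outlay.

Pre-subsidy: 1070 - 3P = -130 + 4.5P gives P* = 160, Q* = 590.
With the rebate, buyers effectively pay Pb = Ps − 95, where Ps is the price sellers receive.
Demand in terms of Ps becomes Qd = 1070 − 3(Ps − 95) = 1355 - 3Ps. Setting this equal to supply: 1355 - 3Ps = -130 + 4.5Ps, so Ps = 198.
Buyers pay Pb = 198 − 95 = 103; Q' = -130 + 4.5·198 = 761.
Government outlay = subsidy × quantity = 95 × 761 = 72295.

Government cost = £72295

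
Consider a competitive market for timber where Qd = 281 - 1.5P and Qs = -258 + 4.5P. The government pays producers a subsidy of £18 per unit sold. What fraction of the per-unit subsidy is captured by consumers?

Pre-subsidy: 281 - 1.5P = -258 + 4.5P gives P* = 539/6, Q* = 146.25.
With the subsidy, sellers receive Ps = Pb + 18 for each unit, where Pb is the price buyers pay.
Supply in terms of Pb becomes Qs = -258 + 4.5(Pb + 18) = -177 + 4.5Pb. Setting this equal to demand: 281 - 1.5Pb = -177 + 4.5Pb, so Pb = 229/3.
Sellers receive Ps = 229/3 + 18 = 283/3; Q' = 281 − 1.5·(229/3) = 166.5.
Buyers' price falls by P* − Pb = 539/6 − 229/3 = 13.5; sellers' price rises by Ps − P* = 283/3 − 539/6 = 4.5.
So consumers capture 13.5/18 = 0.75 of each unit of subsidy.

Consumer share = 0.75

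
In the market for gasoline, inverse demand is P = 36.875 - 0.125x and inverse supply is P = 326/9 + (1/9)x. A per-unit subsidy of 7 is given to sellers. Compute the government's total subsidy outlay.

Pre-subsidy: 36.875 - 0.125x = 326/9 + (1/9)x gives x* = 47/17 and P* = 621/17.
With the subsidy, sellers receive Ps = Pb + 7 for each unit, where Pb is the price buyers pay.
On the curves, Pb = 36.875 - 0.125x and Ps = 326/9 + (1/9)x; the wedge Ps − Pb = 7 gives 326/9 + (1/9)x − (36.875 - 0.125x) = 7, so x' = 551/17.
Then Pb = 36.875 − 0.125·(551/17) = 558/17 and Ps = 326/9 + (1/9)·(551/17) = 677/17.
Government outlay = subsidy × quantity = 7 × 551/17 = 3857/17.

Government cost = 3857/17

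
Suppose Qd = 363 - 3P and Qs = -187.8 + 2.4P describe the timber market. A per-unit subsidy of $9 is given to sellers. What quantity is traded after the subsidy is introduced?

Pre-subsidy: 363 - 3P = -187.8 + 2.4P gives P* = 102, Q* = 57.
With the subsidy, sellers receive Ps = Pb + 9 for each unit, where Pb is the price buyers pay.
Supply in terms of Pb becomes Qs = -187.8 + 2.4(Pb + 9) = -166.2 + 2.4Pb. Setting this equal to demand: 363 - 3Pb = -166.2 + 2.4Pb, so Pb = 98.
Sellers receive Ps = 98 + 9 = 107; Q' = 363 − 3·98 = 69.

Q' = 69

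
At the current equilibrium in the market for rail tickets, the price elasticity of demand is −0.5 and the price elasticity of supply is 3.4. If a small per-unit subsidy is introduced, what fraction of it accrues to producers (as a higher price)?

For a small subsidy around the equilibrium, the benefit split depends on the relative slopes, which at a point are proportional to the elasticities.
Buyer share = εs/(εs + |εd|) = 3.4/(3.4 + 0.5) = 34/39; seller share = |εd|/(εs + |εd|) = 5/39.
So producers capture 5/39 of the subsidy.

Producer share = 5/39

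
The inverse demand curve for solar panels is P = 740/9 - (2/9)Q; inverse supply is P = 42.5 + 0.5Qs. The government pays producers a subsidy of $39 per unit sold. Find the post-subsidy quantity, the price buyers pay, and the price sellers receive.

Pre-subsidy: 740/9 - (2/9)Q = 42.5 + 0.5Q gives Q* = 55 and P* = 70.
With the subsidy, sellers receive Ps = Pb + 39 for each unit, where Pb is the price buyers pay.
On the curves, Pb = 740/9 - (2/9)Q and Ps = 42.5 + 0.5Q; the wedge Ps − Pb = 39 gives 42.5 + 0.5Q − (740/9 - (2/9)Q) = 39, so Q' = 109.
Then Pb = 740/9 − (2/9)·109 = 58 and Ps = 42.5 + 0.5·109 = 97.

Q' = 109; buyers pay $58; sellers receive $97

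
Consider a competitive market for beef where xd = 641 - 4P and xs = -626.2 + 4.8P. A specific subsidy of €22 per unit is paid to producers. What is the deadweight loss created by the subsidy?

Deadweight loss = €528

Pre-subsidy: 641 - 4P = -626.2 + 4.8P gives P* = 144, x* = 65.
With the subsidy, sellers receive Ps = Pb + 22 for each unit, where Pb is the price buyers pay.
Supply in terms of Pb becomes xs = -626.2 + 4.8(Pb + 22) = -520.6 + 4.8Pb. Setting this equal to demand: 641 - 4Pb = -520.6 + 4.8Pb, so Pb = 132.
Sellers receive Ps = 132 + 22 = 154; x' = 641 − 4·132 = 113.
The subsidy expands output by 113 − 65 = 48 past the efficient level; on those units the gap between marginal cost and willingness to pay runs from 0 up to 22.
DWL = ½ × 22 × 48 = 528.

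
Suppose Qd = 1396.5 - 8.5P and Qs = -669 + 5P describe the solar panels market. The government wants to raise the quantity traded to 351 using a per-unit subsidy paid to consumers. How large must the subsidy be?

Required subsidy s = 81 per unit

At Q = 351, invert demand for the buyer price: Pb = (1396.5 − 351)/8.5 = 123; invert supply for the seller price: Ps = (351 − (-669))/5 = 204.
The subsidy must fill the gap: s = Ps − Pb = 204 − 123 = 81.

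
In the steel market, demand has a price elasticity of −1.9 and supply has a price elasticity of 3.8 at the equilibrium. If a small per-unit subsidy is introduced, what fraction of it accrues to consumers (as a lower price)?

For a small subsidy around the equilibrium, the benefit split depends on the relative slopes, which at a point are proportional to the elasticities.
Buyer share = εs/(εs + |εd|) = 3.8/(3.8 + 1.9) = 2/3; seller share = |εd|/(εs + |εd|) = 1/3.

Consumer share = 2/3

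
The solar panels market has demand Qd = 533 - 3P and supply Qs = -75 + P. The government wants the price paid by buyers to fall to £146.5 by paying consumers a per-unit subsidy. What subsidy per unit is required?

Required subsidy s = £22 per unit

At a buyer price of 146.5, quantity demanded is 533 − 3·146.5 = 93.5.
Sellers supply 93.5 only when they receive Ps with -75 + 1·Ps = 93.5, i.e. Ps = 168.5.
s = Ps − Pb = 168.5 − 146.5 = 22.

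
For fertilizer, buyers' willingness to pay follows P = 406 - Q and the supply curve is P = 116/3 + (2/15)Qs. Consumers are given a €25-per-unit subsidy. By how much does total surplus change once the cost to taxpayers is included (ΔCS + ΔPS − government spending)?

Pre-subsidy: 406 - Q = 116/3 + (2/15)Q gives Q* = 5510/17 and P* = 1392/17.
With the rebate, buyers effectively pay Pb = Ps − 25, where Ps is the price sellers receive.
On the curves, Pb = 406 - Q and Ps = 116/3 + (2/15)Q; the wedge Ps − Pb = 25 gives 116/3 + (2/15)Q − (406 - Q) = 25, so Q' = 5885/17.
Then Pb = 406 − 1·(5885/17) = 1017/17 and Ps = 116/3 + (2/15)·(5885/17) = 1442/17.
ΔCS = ½(5510/17 + 5885/17)(1392/17 − 1017/17) = 4273125/578; ΔPS = ½(5510/17 + 5885/17)(1442/17 − 1392/17) = 284875/289.
Government spending = 25 × 5885/17 = 147125/17.
Net change = 4273125/578 + 284875/289 − 147125/17 = -9375/34. The loss equals the DWL triangle ½·25·375/17.

Net change in total surplus = -9375/34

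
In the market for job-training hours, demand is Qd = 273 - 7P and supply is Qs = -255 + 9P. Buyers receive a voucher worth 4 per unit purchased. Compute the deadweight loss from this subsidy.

Pre-subsidy: 273 - 7P = -255 + 9P gives P* = 33, Q* = 42.
With the rebate, buyers effectively pay Pb = Ps − 4, where Ps is the price sellers receive.
Demand in terms of Ps becomes Qd = 273 − 7(Ps − 4) = 301 - 7Ps. Setting this equal to supply: 301 - 7Ps = -255 + 9Ps, so Ps = 34.75.
Buyers pay Pb = 34.75 − 4 = 30.75; Q' = -255 + 9·34.75 = 57.75.
The subsidy expands output by 57.75 − 42 = 15.75 past the efficient level; on those units the gap between marginal cost and willingness to pay runs from 0 up to 4.
DWL = ½ × 4 × 15.75 = 31.5.

Deadweight loss = 31.5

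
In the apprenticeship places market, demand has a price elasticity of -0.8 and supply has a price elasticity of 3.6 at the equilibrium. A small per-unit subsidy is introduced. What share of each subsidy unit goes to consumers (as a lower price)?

For a small subsidy around the equilibrium, the benefit split depends on the relative slopes, which at a point are proportional to the elasticities.
Buyer share = εs/(εs + |εd|) = 3.6/(3.6 + 0.8) = 9/11; seller share = |εd|/(εs + |εd|) = 2/11.

Consumer share = 9/11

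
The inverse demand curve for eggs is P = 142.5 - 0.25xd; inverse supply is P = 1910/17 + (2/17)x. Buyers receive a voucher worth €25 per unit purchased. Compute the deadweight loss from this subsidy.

Pre-subsidy: 142.5 - 0.25x = 1910/17 + (2/17)x gives x* = 82 and P* = 122.
With the rebate, buyers effectively pay Pb = Ps − 25, where Ps is the price sellers receive.
On the curves, Pb = 142.5 - 0.25x and Ps = 1910/17 + (2/17)x; the wedge Ps − Pb = 25 gives 1910/17 + (2/17)x − (142.5 - 0.25x) = 25, so x' = 150.
Then Pb = 142.5 − 0.25·150 = 105 and Ps = 1910/17 + (2/17)·150 = 130.
The subsidy expands output by 150 − 82 = 68 past the efficient level; on those units the gap between marginal cost and willingness to pay runs from 0 up to 25.
DWL = ½ × 25 × 68 = 850.

Deadweight loss = €850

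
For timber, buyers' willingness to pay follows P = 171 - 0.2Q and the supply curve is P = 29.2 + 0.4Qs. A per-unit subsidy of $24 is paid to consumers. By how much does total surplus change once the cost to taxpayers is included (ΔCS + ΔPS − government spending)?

Net change in total surplus = -$480

Pre-subsidy: 171 - 0.2Q = 29.2 + 0.4Q gives Q* = 709/3 and P* = 1856/15.
With the rebate, buyers effectively pay Pb = Ps − 24, where Ps is the price sellers receive.
On the curves, Pb = 171 - 0.2Q and Ps = 29.2 + 0.4Q; the wedge Ps − Pb = 24 gives 29.2 + 0.4Q − (171 - 0.2Q) = 24, so Q' = 829/3.
Then Pb = 171 − 0.2·(829/3) = 1736/15 and Ps = 29.2 + 0.4·(829/3) = 2096/15.
ΔCS = ½(709/3 + 829/3)(1856/15 − 1736/15) = 6152/3; ΔPS = ½(709/3 + 829/3)(2096/15 − 1856/15) = 12304/3.
Government spending = 24 × 829/3 = 6632.
Net change = 6152/3 + 12304/3 − 6632 = -480. The loss equals the DWL triangle ½·24·40.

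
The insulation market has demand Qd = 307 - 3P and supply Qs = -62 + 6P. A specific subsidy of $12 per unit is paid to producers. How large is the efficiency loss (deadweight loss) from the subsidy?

Pre-subsidy: 307 - 3P = -62 + 6P gives P* = 41, Q* = 184.
With the subsidy, sellers receive Ps = Pb + 12 for each unit, where Pb is the price buyers pay.
Supply in terms of Pb becomes Qs = -62 + 6(Pb + 12) = 10 + 6Pb. Setting this equal to demand: 307 - 3Pb = 10 + 6Pb, so Pb = 33.
Sellers receive Ps = 33 + 12 = 45; Q' = 307 − 3·33 = 208.
The subsidy expands output by 208 − 184 = 24 past the efficient level; on those units the gap between marginal cost and willingness to pay runs from 0 up to 12.
DWL = ½ × 12 × 24 = 144.

Deadweight loss = $144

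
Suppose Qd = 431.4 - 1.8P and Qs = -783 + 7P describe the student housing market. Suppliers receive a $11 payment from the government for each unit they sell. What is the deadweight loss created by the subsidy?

Pre-subsidy: 431.4 - 1.8P = -783 + 7P gives P* = 138, Q* = 183.
With the subsidy, sellers receive Ps = Pb + 11 for each unit, where Pb is the price buyers pay.
Supply in terms of Pb becomes Qs = -783 + 7(Pb + 11) = -706 + 7Pb. Setting this equal to demand: 431.4 - 1.8Pb = -706 + 7Pb, so Pb = 129.25.
Sellers receive Ps = 129.25 + 11 = 140.25; Q' = 431.4 − 1.8·129.25 = 198.75.
The subsidy expands output by 198.75 − 183 = 15.75 past the efficient level; on those units the gap between marginal cost and willingness to pay runs from 0 up to 11.
DWL = ½ × 11 × 15.75 = 86.625.

Deadweight loss = $86.625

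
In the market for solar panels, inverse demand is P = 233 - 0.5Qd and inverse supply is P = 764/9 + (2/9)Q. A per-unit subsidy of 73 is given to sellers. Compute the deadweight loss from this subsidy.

Deadweight loss = 47961/13

Pre-subsidy: 233 - 0.5Q = 764/9 + (2/9)Q gives Q* = 2666/13 and P* = 1696/13.
With the subsidy, sellers receive Ps = Pb + 73 for each unit, where Pb is the price buyers pay.
On the curves, Pb = 233 - 0.5Q and Ps = 764/9 + (2/9)Q; the wedge Ps − Pb = 73 gives 764/9 + (2/9)Q − (233 - 0.5Q) = 73, so Q' = 3980/13.
Then Pb = 233 − 0.5·(3980/13) = 1039/13 and Ps = 764/9 + (2/9)·(3980/13) = 1988/13.
The subsidy expands output by 3980/13 − 2666/13 = 1314/13 past the efficient level; on those units the gap between marginal cost and willingness to pay runs from 0 up to 73.
DWL = ½ × 73 × 1314/13 = 47961/13.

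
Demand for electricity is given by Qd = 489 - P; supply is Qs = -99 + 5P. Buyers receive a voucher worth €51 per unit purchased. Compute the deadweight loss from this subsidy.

Deadweight loss = €1083.75

Pre-subsidy: 489 - P = -99 + 5P gives P* = 98, Q* = 391.
With the rebate, buyers effectively pay Pb = Ps − 51, where Ps is the price sellers receive.
Demand in terms of Ps becomes Qd = 489 − 1(Ps − 51) = 540 - Ps. Setting this equal to supply: 540 - Ps = -99 + 5Ps, so Ps = 106.5.
Buyers pay Pb = 106.5 − 51 = 55.5; Q' = -99 + 5·106.5 = 433.5.
The subsidy expands output by 433.5 − 391 = 42.5 past the efficient level; on those units the gap between marginal cost and willingness to pay runs from 0 up to 51.
DWL = ½ × 51 × 42.5 = 1083.75.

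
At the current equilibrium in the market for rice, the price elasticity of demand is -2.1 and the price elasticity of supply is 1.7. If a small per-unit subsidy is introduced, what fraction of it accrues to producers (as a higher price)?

For a small subsidy around the equilibrium, the benefit split depends on the relative slopes, which at a point are proportional to the elasticities.
Buyer share = εs/(εs + |εd|) = 1.7/(1.7 + 2.1) = 17/38; seller share = |εd|/(εs + |εd|) = 21/38.
So producers capture 21/38 of the subsidy.

Producer share = 21/38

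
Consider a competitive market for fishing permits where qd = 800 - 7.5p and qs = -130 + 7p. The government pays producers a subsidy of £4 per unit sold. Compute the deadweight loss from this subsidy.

Pre-subsidy: 800 - 7.5p = -130 + 7p gives p* = 1860/29, q* = 9250/29.
With the subsidy, sellers receive ps = pb + 4 for each unit, where pb is the price buyers pay.
Supply in terms of pb becomes qs = -130 + 7(pb + 4) = -102 + 7pb. Setting this equal to demand: 800 - 7.5pb = -102 + 7pb, so pb = 1804/29.
Sellers receive ps = 1804/29 + 4 = 1920/29; q' = 800 − 7.5·(1804/29) = 9670/29.
The subsidy expands output by 9670/29 − 9250/29 = 420/29 past the efficient level; on those units the gap between marginal cost and willingness to pay runs from 0 up to 4.
DWL = ½ × 4 × 420/29 = 840/29.

Deadweight loss = 840/29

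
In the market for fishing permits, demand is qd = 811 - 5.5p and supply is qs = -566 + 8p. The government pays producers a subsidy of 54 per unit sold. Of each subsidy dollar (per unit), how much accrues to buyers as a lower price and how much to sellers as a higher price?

Pre-subsidy: 811 - 5.5p = -566 + 8p gives p* = 102, q* = 250.
With the subsidy, sellers receive ps = pb + 54 for each unit, where pb is the price buyers pay.
Supply in terms of pb becomes qs = -566 + 8(pb + 54) = -134 + 8pb. Setting this equal to demand: 811 - 5.5pb = -134 + 8pb, so pb = 70.
Sellers receive ps = 70 + 54 = 124; q' = 811 − 5.5·70 = 426.
Buyers' price falls by p* − pb = 102 − 70 = 32; sellers' price rises by ps − p* = 124 − 102 = 22.

Buyers gain 32 per unit; sellers gain 22 per unit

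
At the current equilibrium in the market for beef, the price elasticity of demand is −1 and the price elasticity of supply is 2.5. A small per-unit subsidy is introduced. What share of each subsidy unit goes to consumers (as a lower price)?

For a small subsidy around the equilibrium, the benefit split depends on the relative slopes, which at a point are proportional to the elasticities.
Buyer share = εs/(εs + |εd|) = 2.5/(2.5 + 1) = 5/7; seller share = |εd|/(εs + |εd|) = 2/7.

Consumer share = 5/7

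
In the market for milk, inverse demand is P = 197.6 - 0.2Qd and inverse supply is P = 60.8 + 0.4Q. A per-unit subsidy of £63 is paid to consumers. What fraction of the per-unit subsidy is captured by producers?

Producer share = 2/3

Pre-subsidy: 197.6 - 0.2Q = 60.8 + 0.4Q gives Q* = 228 and P* = 152.
With the rebate, buyers effectively pay Pb = Ps − 63, where Ps is the price sellers receive.
On the curves, Pb = 197.6 - 0.2Q and Ps = 60.8 + 0.4Q; the wedge Ps − Pb = 63 gives 60.8 + 0.4Q − (197.6 - 0.2Q) = 63, so Q' = 333.
Then Pb = 197.6 − 0.2·333 = 131 and Ps = 60.8 + 0.4·333 = 194.
Buyers' price falls by P* − Pb = 152 − 131 = 21; sellers' price rises by Ps − P* = 194 − 152 = 42.
So producers capture 42/63 = 2/3 of each unit of subsidy.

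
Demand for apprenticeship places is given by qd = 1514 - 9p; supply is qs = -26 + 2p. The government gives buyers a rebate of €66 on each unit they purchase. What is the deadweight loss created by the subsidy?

Pre-subsidy: 1514 - 9p = -26 + 2p gives p* = 140, q* = 254.
With the rebate, buyers effectively pay pb = ps − 66, where ps is the price sellers receive.
Demand in terms of ps becomes qd = 1514 − 9(ps − 66) = 2108 - 9ps. Setting this equal to supply: 2108 - 9ps = -26 + 2ps, so ps = 194.
Buyers pay pb = 194 − 66 = 128; q' = -26 + 2·194 = 362.
The subsidy expands output by 362 − 254 = 108 past the efficient level; on those units the gap between marginal cost and willingness to pay runs from 0 up to 66.
DWL = ½ × 66 × 108 = 3564.

Deadweight loss = €3564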